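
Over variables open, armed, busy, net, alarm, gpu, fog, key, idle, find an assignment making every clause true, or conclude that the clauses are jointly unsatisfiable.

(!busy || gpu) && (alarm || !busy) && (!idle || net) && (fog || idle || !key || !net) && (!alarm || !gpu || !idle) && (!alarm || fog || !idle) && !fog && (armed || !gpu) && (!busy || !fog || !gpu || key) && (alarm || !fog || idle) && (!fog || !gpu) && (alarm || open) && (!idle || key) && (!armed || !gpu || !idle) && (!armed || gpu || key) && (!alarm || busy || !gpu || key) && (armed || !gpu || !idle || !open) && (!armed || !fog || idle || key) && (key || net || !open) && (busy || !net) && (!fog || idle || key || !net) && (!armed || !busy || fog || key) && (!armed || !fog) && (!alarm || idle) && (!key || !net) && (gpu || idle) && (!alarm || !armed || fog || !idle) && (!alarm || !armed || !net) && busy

Unsatisfiable — no assignment works.

Case busy = True:
  (!busy || gpu) forces gpu = True.
  (alarm || !busy) forces alarm = True.
  (!alarm || !gpu || !idle) forces idle = False.
  Clause (!alarm || idle) is falsified — contradiction.
Case busy = False:
  Clause (busy) is falsified — contradiction.
Both cases fail, so the formula is unsatisfiable.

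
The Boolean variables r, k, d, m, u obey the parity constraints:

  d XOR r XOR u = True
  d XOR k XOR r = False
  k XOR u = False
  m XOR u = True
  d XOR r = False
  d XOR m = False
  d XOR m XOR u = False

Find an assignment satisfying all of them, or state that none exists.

Adding constraints 1, 2, 3 mod 2: every variable appears an even number of times on the left, so the left side is 0.
But the right sides sum to 1 (mod 2). 0 ≠ 1 — the system is inconsistent.

The formula is unsatisfiable.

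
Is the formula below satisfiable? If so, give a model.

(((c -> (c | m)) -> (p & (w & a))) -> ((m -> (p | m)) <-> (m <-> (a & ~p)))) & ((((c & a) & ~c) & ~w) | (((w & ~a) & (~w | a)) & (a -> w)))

The conjunct (((c & a) & ~c) & ~w) | (((w & ~a) & (~w | a)) & (a -> w)) is unsatisfiable on its own:
  w=F, c=F, a=F: evaluates to False.
  w=F, c=F, a=T: evaluates to False.
  w=F, c=T, a=F: evaluates to False.
  w=F, c=T, a=T: evaluates to False.
  w=T, c=F, a=F: evaluates to False.
  w=T, c=F, a=T: evaluates to False.
  w=T, c=T, a=F: evaluates to False.
  w=T, c=T, a=T: evaluates to False.
So the whole conjunction is unsatisfiable.

Unsatisfiable — no assignment works.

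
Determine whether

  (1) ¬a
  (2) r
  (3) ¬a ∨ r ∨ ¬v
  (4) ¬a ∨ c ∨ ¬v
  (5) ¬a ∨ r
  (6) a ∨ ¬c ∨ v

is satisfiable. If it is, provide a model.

Unit clause (¬a) forces a = False.
Unit clause (r) forces r = True.
Set v = True.
Set c = False.
Check each clause:
  (¬a): ¬a holds.
  (r): r holds.
  (¬a ∨ r ∨ ¬v): ¬a holds.
  (¬a ∨ c ∨ ¬v): ¬a holds.
  (¬a ∨ r): ¬a holds.
  (a ∨ ¬c ∨ v): ¬c holds.
All clauses satisfied.

r: True; v: True; c: False; a: False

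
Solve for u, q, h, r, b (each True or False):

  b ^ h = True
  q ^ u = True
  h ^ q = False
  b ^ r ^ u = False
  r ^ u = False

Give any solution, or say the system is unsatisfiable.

u = False; q = True; h = True; r = False; b = False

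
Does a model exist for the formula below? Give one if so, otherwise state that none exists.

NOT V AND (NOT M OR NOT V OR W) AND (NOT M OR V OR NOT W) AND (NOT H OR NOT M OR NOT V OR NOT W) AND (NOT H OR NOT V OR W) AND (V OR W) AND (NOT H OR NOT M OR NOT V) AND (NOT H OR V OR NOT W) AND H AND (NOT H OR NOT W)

Case H = True:
  (NOT V) forces V = False.
  (V OR W) forces W = True.
  Clause (NOT H OR V OR NOT W) is falsified — contradiction.
Case H = False:
  Clause (H) is falsified — contradiction.
Both cases fail, so the formula is unsatisfiable.

UNSATISFIABLE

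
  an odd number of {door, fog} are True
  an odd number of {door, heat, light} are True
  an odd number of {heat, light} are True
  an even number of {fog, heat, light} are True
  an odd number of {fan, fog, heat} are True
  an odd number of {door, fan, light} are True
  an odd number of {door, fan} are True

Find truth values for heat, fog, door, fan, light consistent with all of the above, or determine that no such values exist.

heat=T; fog=T; door=F; fan=T; light=F

{door, fog}: 1 true → odd ✓
{door, heat, light}: 1 true → odd ✓
{heat, light}: 1 true → odd ✓
{fog, heat, light}: 2 true → even ✓
{fan, fog, heat}: 3 true → odd ✓
{door, fan, light}: 1 true → odd ✓
{door, fan}: 1 true → odd ✓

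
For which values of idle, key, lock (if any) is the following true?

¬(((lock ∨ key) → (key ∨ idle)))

idle: False; key: False; lock: True

  ¬(((lock ∨ key) → (key ∨ idle))) = True
    (lock ∨ key) → (key ∨ idle) = False
      lock ∨ key = True
      key ∨ idle = False
The formula evaluates to True.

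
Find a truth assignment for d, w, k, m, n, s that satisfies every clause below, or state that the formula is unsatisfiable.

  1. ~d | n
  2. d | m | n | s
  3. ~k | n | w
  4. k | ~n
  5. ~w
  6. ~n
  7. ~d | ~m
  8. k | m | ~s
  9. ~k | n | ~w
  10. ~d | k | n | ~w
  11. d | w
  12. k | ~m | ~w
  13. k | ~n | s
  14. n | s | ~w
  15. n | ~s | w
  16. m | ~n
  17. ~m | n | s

Case d = True:
  (~d | n) forces n = True.
  Clause (~n) is falsified — contradiction.
Case d = False:
  (~w) forces w = False.
  Clause (d | w) is falsified — contradiction.
Both cases fail, so the formula is unsatisfiable.

No satisfying assignment exists.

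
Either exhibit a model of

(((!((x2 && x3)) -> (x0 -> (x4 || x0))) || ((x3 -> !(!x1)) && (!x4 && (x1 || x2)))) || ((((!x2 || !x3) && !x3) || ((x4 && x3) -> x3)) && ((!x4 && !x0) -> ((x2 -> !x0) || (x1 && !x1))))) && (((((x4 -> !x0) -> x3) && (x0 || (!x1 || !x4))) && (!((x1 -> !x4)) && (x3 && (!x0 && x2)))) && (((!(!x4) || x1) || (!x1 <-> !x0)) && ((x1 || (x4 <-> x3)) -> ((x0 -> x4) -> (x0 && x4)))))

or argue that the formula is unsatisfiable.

No satisfying assignment exists.

Case x4 = True: the formula simplifies to (((!x0 -> x3) && (x0 || !x1)) && (!(!x1) && (x3 && (!x0 && x2)))) && ((x1 || x3) -> x0).
  x1 = True: simplifies to (((!x0 -> x3) && x0) && (x3 && (!x0 && x2))) && x0.
    x0 = True: the conjunct !x0 is False.
    x0 = False: the conjunct x0 is False.
  x1 = False: the conjunct !(!x1) becomes !(!False) = False.
Case x4 = False: the conjunct !((x1 -> !x4)) becomes !((x1 -> True)) = False.
Both cases fail — unsatisfiable.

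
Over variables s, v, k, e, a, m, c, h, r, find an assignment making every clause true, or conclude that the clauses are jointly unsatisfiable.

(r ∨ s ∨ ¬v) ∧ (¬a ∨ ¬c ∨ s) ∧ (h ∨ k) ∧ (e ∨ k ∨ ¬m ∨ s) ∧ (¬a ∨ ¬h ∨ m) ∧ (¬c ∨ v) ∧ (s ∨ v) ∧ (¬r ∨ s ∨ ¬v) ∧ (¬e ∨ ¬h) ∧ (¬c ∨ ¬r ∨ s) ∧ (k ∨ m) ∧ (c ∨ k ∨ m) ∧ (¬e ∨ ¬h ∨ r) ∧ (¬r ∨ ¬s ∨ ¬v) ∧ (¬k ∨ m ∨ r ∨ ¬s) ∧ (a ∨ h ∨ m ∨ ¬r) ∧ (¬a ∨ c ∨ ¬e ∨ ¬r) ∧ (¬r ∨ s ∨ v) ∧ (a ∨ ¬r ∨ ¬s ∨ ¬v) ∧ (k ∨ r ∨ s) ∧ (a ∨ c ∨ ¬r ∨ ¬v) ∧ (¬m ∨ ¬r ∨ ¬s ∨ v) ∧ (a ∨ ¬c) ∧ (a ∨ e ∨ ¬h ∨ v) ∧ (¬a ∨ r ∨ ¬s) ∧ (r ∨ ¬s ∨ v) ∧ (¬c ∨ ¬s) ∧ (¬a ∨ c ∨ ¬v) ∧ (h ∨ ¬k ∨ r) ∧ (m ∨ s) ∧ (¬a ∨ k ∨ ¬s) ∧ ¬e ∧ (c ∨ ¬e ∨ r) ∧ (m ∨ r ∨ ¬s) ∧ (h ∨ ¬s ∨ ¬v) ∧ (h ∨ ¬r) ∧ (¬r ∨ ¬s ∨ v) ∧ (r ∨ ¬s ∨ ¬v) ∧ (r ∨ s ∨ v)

Case v = True:
  (¬e) forces e = False.
  If s = True:
    (¬r ∨ ¬s ∨ ¬v) forces r = False.
    clause (r ∨ ¬s ∨ ¬v) is falsified.
  If s = False:
    (r ∨ s ∨ ¬v) forces r = True.
    clause (¬r ∨ s ∨ ¬v) is falsified.
  Every sub-case reaches a contradiction.
Case v = False:
  (¬c ∨ v) forces c = False.
  (s ∨ v) forces s = True.
  (r ∨ ¬s ∨ v) forces r = True.
  Clause (¬r ∨ ¬s ∨ v) is falsified — contradiction.
Both cases fail, so the formula is unsatisfiable.

Unsatisfiable — no assignment works.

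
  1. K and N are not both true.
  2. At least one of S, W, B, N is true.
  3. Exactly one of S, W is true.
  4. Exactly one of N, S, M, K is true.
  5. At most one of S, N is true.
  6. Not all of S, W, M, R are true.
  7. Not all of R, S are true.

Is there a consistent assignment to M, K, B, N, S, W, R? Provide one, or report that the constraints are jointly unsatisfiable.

M = True; K = False; B = True; N = False; S = False; W = True; R = False

  (1) K=F, N=F — not both ✓
  (2) {S, W, B, N}: 2 true — at least one ✓
  (3) {S, W}: 1 true — exactly one ✓
  (4) {N, S, M, K}: 1 true — exactly one ✓
  (5) {S, N}: 0 true — at most one ✓
  (6) {S, W, M, R}: 2/4 true — not all ✓
  (7) {R, S}: 0/2 true — not all ✓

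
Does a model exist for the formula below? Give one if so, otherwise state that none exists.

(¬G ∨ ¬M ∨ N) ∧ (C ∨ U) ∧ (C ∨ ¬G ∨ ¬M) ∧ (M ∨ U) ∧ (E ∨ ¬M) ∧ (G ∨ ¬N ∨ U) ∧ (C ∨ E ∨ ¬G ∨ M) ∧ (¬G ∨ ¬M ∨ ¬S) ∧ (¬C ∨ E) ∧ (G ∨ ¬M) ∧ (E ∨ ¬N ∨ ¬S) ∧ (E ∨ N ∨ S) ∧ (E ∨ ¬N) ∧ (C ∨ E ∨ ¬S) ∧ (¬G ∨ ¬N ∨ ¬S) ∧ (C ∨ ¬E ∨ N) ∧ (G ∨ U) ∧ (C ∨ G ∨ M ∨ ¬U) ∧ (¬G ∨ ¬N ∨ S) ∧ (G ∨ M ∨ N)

N: True, M: False, C: True, G: False, E: True, S: True, U: True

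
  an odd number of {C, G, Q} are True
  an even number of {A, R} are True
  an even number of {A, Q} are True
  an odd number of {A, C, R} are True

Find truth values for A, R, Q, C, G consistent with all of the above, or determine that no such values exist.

A=F, R=F, Q=F, C=T, G=F

{C, G, Q}: 1 true → odd ✓
{A, R}: 0 true → even ✓
{A, Q}: 0 true → even ✓
{A, C, R}: 1 true → odd ✓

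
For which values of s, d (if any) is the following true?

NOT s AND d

s = False, d = True

  NOT s = True
Both conjuncts True, so the formula holds.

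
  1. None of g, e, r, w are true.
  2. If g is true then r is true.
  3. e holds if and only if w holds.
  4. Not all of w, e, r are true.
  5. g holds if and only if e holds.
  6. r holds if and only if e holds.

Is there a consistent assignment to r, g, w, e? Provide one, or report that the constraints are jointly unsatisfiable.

r=F; g=F; w=F; e=F

  (1) {g, e, r, w}: 0 true — none ✓
  (2) g=F ⇒ r: vacuous ✓
  (3) e=F, w=F — same ✓
  (4) {w, e, r}: 0/3 true — not all ✓
  (5) g=F, e=F — same ✓
  (6) r=F, e=F — same ✓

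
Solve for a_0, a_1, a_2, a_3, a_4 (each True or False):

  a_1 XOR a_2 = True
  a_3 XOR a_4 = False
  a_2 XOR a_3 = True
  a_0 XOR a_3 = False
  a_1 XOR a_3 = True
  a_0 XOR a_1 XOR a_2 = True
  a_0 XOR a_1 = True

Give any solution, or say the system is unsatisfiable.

Adding constraints 1, 3, 5 mod 2: every variable appears an even number of times on the left, so the left side is 0.
But the right sides sum to 1 (mod 2). 0 ≠ 1 — the system is inconsistent.

No satisfying assignment exists.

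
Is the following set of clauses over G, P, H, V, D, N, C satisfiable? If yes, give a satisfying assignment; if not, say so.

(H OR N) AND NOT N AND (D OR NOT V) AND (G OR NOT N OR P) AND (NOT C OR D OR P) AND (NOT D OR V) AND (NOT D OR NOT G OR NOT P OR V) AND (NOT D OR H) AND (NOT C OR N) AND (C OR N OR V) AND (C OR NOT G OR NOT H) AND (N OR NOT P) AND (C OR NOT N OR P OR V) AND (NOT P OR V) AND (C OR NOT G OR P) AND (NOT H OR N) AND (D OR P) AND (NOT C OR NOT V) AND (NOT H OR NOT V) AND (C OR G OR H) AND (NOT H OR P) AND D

Unsatisfiable — no assignment works.

Case N = True:
  Clause (NOT N) is falsified — contradiction.
Case N = False:
  (H OR N) forces H = True.
  Clause (NOT H OR N) is falsified — contradiction.
Both cases fail, so the formula is unsatisfiable.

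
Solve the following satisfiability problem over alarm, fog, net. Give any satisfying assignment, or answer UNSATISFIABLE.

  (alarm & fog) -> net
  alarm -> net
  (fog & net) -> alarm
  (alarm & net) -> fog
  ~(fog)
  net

Unit clause (net) forces net = True.
Unit clause (~fog) forces fog = False.
In (~alarm | fog | ~net) only ~alarm is left, so alarm = False.
Check each clause:
  (net): net holds.
  (~alarm | ~fog | net): ~alarm holds.
  (~alarm | fog | ~net): ~alarm holds.
  (alarm | ~fog | ~net): ~fog holds.
  (~fog): ~fog holds.
  (~alarm | net): ~alarm holds.
All clauses satisfied.

alarm = False; fog = False; net = True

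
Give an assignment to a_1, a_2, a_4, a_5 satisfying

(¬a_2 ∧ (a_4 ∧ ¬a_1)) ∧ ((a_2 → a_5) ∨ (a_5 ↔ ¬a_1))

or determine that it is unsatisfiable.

a_1 = False, a_2 = False, a_4 = True, a_5 = True

  ¬a_2 ∧ (a_4 ∧ ¬a_1) = True
    ¬a_2 = True
    a_4 ∧ ¬a_1 = True
      ¬a_1 = True
  (a_2 → a_5) ∨ (a_5 ↔ ¬a_1) = True
    a_2 → a_5 = True
    a_5 ↔ ¬a_1 = True
      ¬a_1 = True
Both conjuncts True, so the formula holds.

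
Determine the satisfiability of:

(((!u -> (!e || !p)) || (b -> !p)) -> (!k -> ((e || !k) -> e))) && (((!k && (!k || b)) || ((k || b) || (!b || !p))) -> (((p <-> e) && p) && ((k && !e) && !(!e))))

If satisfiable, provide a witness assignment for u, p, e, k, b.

Unsatisfiable — no assignment works.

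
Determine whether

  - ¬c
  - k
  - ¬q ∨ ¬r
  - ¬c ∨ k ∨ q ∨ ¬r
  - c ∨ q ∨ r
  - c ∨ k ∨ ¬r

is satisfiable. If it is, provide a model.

Unit clause (¬c) forces c = False.
Unit clause (k) forces k = True.
Set q = False.
  then (c ∨ q ∨ r) forces r = True.
Check each clause:
  (¬c): ¬c holds.
  (k): k holds.
  (¬q ∨ ¬r): ¬q holds.
  (¬c ∨ k ∨ q ∨ ¬r): ¬c holds.
  (c ∨ q ∨ r): r holds.
  (c ∨ k ∨ ¬r): k holds.
All clauses satisfied.

q = False, r = True, c = False, k = True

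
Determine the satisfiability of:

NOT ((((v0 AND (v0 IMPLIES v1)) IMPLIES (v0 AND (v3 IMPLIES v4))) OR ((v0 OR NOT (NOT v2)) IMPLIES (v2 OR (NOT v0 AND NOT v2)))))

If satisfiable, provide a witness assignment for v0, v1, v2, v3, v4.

v0=T, v1=T, v2=F, v3=T, v4=F

  NOT ((((v0 AND (v0 IMPLIES v1)) IMPLIES (v0 AND (v3 IMPLIES v4))) OR ((v0 OR NOT (NOT v2)) IMPLIES (v2 OR (NOT v0 AND NOT v2))))) = True
    ((v0 AND (v0 IMPLIES v1)) IMPLIES (v0 AND (v3 IMPLIES v4))) OR ((v0 OR NOT (NOT v2)) IMPLIES (v2 OR (NOT v0 AND NOT v2))) = False
      (v0 AND (v0 IMPLIES v1)) IMPLIES (v0 AND (v3 IMPLIES v4)) = False
        v0 AND (v0 IMPLIES v1) = True
          v0 IMPLIES v1 = True
        v0 AND (v3 IMPLIES v4) = False
          v3 IMPLIES v4 = False
      (v0 OR NOT (NOT v2)) IMPLIES (v2 OR (NOT v0 AND NOT v2)) = False
        v0 OR NOT (NOT v2) = True
          NOT (NOT v2) = False
            NOT v2 = True
        v2 OR (NOT v0 AND NOT v2) = False
          NOT v0 AND NOT v2 = False
            NOT v0 = False
            NOT v2 = True
The formula evaluates to True.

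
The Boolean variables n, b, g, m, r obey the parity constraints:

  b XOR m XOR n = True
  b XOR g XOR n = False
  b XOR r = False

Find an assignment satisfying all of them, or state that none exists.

n = False, b = False, g = False, m = True, r = False

b XOR m XOR n = F XOR T XOR F = True ✓
b XOR g XOR n = F XOR F XOR F = False ✓
b XOR r = F XOR F = False ✓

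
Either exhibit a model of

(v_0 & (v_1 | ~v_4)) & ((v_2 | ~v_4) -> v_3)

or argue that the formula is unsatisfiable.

v_0: True; v_1: True; v_2: False; v_3: False; v_4: True

  v_0 & (v_1 | ~v_4) = True
    v_1 | ~v_4 = True
      ~v_4 = False
  (v_2 | ~v_4) -> v_3 = True
    v_2 | ~v_4 = False
      ~v_4 = False
Both conjuncts True, so the formula holds.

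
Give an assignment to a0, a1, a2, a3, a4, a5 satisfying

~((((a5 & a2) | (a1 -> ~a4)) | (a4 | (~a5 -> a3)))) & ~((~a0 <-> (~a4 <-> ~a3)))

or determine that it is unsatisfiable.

Unsatisfiable — no assignment works.

The conjunct ~((((a5 & a2) | (a1 -> ~a4)) | (a4 | (~a5 -> a3)))) is unsatisfiable on its own:
  a4 = True: this becomes ~((((a5 & a2) | ~a1) | True)) = False.
  a4 = False: this becomes ~((True | (~a5 -> a3))) = False.
So the whole conjunction is unsatisfiable.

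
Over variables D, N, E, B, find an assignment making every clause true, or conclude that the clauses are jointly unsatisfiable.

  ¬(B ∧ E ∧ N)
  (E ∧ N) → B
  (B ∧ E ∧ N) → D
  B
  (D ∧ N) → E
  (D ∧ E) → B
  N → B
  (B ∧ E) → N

Unit clause (B) forces B = True.
Set D = False.
Set N = True.
  then (¬B ∨ ¬E ∨ ¬N) forces E = False.
Check each clause:
  (B): B holds.
  (¬B ∨ ¬E ∨ ¬N): ¬E holds.
  (B ∨ ¬D ∨ ¬E): B holds.
  (B ∨ ¬N): B holds.
  (¬B ∨ D ∨ ¬E ∨ ¬N): ¬E holds.
  (¬D ∨ E ∨ ¬N): ¬D holds.
  (B ∨ ¬E ∨ ¬N): B holds.
  (¬B ∨ ¬E ∨ N): ¬E holds.
All clauses satisfied.

D = False, N = True, E = False, B = True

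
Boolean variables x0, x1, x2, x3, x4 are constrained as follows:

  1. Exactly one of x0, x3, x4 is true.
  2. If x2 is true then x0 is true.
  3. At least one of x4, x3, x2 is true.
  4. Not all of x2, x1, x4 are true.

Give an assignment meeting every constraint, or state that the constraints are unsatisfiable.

x0: False, x1: False, x2: False, x3: False, x4: True

  (1) {x0, x3, x4}: 1 true — exactly one ✓
  (2) x2=F ⇒ x0: vacuous ✓
  (3) {x4, x3, x2}: 1 true — at least one ✓
  (4) {x2, x1, x4}: 1/3 true — not all ✓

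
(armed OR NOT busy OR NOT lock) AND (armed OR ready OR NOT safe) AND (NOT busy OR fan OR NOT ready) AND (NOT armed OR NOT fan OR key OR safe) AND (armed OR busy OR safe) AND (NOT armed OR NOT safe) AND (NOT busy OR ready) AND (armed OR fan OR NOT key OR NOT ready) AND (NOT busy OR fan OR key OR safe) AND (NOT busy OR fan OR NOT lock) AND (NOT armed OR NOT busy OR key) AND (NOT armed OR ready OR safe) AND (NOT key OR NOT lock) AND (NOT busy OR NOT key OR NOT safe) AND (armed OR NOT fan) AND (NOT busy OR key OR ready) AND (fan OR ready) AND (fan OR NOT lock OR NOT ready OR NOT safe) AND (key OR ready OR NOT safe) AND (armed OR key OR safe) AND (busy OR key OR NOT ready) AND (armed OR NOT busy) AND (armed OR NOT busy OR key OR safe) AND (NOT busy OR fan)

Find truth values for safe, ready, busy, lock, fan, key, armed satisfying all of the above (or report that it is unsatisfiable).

Set safe = False.
Try ready = False:
  (NOT busy OR ready) forces busy = False.
  (armed OR busy OR safe) forces armed = True.
  clause (NOT armed OR ready OR safe) is falsified — backtrack.
So ready = True.
Set busy = True.
  then (NOT busy OR fan OR NOT ready) forces fan = True.
  then (armed OR NOT fan) forces armed = True.
  then (NOT armed OR NOT fan OR key OR safe) forces key = True.
  then (NOT key OR NOT lock) forces lock = False.
All clauses satisfied.

safe = False; ready = True; busy = True; lock = False; fan = True; key = True; armed = True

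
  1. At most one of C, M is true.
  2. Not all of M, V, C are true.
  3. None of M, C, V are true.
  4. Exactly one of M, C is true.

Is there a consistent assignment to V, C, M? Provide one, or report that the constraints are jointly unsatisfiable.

Case C = True:
  Constraint (3) is violated (C=T) — contradiction.
Case C = False:
  (3) forces M = False.
  Constraint (4) is violated (M=F, C=F) — contradiction.
Both cases fail — unsatisfiable.

No satisfying assignment exists.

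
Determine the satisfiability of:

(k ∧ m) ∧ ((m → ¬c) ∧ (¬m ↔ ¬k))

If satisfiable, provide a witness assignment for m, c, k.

m=T, c=F, k=T

  k ∧ m = True
  (m → ¬c) ∧ (¬m ↔ ¬k) = True
    m → ¬c = True
      ¬c = True
    ¬m ↔ ¬k = True
      ¬m = False
      ¬k = False
Both conjuncts True, so the formula holds.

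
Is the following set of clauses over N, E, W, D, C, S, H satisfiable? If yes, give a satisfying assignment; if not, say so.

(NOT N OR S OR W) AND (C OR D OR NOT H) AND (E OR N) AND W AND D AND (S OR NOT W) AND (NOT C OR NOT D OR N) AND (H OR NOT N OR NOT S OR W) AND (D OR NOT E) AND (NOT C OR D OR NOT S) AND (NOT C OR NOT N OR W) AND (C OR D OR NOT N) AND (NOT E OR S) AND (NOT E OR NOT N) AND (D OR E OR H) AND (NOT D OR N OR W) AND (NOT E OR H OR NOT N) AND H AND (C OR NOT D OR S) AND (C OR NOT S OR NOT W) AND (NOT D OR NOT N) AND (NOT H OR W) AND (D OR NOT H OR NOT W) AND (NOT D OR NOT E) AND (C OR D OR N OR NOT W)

Case N = True:
  (W) forces W = True.
  (D) forces D = True.
  Clause (NOT D OR NOT N) is falsified — contradiction.
Case N = False:
  (E OR N) forces E = True.
  (W) forces W = True.
  (D) forces D = True.
  Clause (NOT D OR NOT E) is falsified — contradiction.
Both cases fail, so the formula is unsatisfiable.

No satisfying assignment exists.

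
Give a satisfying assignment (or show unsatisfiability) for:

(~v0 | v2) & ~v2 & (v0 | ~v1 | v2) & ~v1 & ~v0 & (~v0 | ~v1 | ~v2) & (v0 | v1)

Unsatisfiable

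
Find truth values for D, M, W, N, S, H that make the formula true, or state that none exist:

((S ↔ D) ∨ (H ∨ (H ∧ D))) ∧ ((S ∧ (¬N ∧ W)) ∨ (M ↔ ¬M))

D=T; M=F; W=T; N=F; S=T; H=F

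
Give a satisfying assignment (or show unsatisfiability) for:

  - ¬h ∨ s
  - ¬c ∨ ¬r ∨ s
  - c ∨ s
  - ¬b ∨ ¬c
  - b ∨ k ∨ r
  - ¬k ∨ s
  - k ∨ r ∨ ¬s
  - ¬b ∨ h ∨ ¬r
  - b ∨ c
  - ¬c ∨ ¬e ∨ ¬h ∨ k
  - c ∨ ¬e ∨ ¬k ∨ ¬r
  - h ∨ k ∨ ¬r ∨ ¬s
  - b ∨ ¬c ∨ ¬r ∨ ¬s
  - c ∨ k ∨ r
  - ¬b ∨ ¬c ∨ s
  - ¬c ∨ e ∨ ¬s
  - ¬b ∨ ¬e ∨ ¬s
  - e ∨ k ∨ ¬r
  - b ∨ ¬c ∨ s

Set k = True.
  then (¬k ∨ s) forces s = True.
Set b = True.
  then (¬b ∨ ¬c) forces c = False.
  then (¬b ∨ ¬e ∨ ¬s) forces e = False.
Set r = False.
Set h = False.
All clauses satisfied.

k=T, b=T, r=F, s=T, c=F, e=F, h=F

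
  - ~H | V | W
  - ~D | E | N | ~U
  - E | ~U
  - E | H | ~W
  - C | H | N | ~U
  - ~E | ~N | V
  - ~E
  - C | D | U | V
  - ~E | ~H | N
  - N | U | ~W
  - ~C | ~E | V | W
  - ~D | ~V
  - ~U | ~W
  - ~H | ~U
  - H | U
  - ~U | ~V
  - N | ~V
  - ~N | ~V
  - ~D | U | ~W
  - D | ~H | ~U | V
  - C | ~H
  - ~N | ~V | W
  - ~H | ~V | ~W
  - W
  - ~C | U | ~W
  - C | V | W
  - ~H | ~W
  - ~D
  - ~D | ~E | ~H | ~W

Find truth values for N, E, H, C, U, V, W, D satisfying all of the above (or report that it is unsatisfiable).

The formula is unsatisfiable.

Case W = True:
  (~E) forces E = False.
  (E | ~U) forces U = False.
  (E | H | ~W) forces H = True.
  Clause (~H | ~W) is falsified — contradiction.
Case W = False:
  Clause (W) is falsified — contradiction.
Both cases fail, so the formula is unsatisfiable.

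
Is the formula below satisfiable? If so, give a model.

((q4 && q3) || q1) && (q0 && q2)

q0 = True; q1 = True; q2 = True; q3 = False; q4 = True

  (q4 && q3) || q1 = True
    q4 && q3 = False
  q0 && q2 = True
Both conjuncts True, so the formula holds.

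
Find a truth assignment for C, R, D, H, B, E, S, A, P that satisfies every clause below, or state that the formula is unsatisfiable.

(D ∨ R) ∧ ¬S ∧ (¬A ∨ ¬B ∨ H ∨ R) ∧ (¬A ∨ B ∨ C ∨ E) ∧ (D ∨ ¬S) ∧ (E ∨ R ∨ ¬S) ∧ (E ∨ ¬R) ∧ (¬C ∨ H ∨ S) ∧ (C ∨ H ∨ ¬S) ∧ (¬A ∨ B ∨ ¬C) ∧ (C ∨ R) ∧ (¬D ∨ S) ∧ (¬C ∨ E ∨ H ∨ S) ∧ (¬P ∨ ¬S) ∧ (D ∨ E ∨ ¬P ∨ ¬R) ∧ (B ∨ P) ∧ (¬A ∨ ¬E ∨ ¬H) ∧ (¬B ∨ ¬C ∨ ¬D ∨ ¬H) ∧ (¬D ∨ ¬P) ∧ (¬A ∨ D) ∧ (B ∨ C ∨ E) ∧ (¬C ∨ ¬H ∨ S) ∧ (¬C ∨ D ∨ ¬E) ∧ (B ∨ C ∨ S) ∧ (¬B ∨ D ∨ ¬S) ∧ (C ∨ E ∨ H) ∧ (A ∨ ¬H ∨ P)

C=F; R=T; D=F; H=F; B=T; E=T; S=F; A=F; P=F

Unit clause (¬S) forces S = False.
In (¬D ∨ S) only ¬D is left, so D = False.
In (¬A ∨ D) only ¬A is left, so A = False.
In (D ∨ R) only R is left, so R = True.
In (E ∨ ¬R) only E is left, so E = True.
In (¬C ∨ D ∨ ¬E) only ¬C is left, so C = False.
In (B ∨ C ∨ S) only B is left, so B = True.
Set H = False.
Set P = False.
All clauses satisfied.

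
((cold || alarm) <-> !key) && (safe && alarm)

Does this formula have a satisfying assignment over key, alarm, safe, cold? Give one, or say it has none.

key = False, alarm = True, safe = True, cold = False

  (cold || alarm) <-> !key = True
    cold || alarm = True
    !key = True
  safe && alarm = True
Both conjuncts True, so the formula holds.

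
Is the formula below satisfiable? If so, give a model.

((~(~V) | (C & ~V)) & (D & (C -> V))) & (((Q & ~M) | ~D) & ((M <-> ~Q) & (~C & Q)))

V = True; M = False; C = False; D = True; Q = True

  (~(~V) | (C & ~V)) & (D & (C -> V)) = True
    ~(~V) | (C & ~V) = True
      ~(~V) = True
        ~V = False
      C & ~V = False
        ~V = False
    D & (C -> V) = True
      C -> V = True
  ((Q & ~M) | ~D) & ((M <-> ~Q) & (~C & Q)) = True
    (Q & ~M) | ~D = True
      Q & ~M = True
        ~M = True
      ~D = False
    (M <-> ~Q) & (~C & Q) = True
      M <-> ~Q = True
        ~Q = False
      ~C & Q = True
        ~C = True
Both conjuncts True, so the formula holds.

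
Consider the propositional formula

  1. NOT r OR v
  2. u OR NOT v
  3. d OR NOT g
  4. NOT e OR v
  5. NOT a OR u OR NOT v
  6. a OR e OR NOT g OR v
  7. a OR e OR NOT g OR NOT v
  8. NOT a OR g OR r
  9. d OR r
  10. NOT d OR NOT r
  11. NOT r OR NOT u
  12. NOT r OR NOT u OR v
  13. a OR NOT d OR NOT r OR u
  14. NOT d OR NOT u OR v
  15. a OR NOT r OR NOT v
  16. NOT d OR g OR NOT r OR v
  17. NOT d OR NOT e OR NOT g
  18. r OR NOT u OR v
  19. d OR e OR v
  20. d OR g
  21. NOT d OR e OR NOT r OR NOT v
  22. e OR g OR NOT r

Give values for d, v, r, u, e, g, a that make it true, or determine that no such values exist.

d = True, v = False, r = False, u = False, e = False, g = True, a = True

Try d = False:
  (d OR NOT g) forces g = False.
  clause (d OR g) is falsified — backtrack.
So d = True.
  then (NOT d OR NOT r) forces r = False.
Set v = False.
  then (NOT e OR v) forces e = False.
  then (NOT d OR NOT u OR v) forces u = False.
Set g = True.
  then (a OR e OR NOT g OR v) forces a = True.
All clauses satisfied.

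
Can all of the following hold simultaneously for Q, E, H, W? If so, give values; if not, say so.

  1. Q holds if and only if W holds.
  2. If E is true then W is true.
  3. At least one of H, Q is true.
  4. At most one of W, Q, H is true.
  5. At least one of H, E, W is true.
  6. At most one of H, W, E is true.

Q=F; E=F; H=T; W=F

  (1) Q=F, W=F — same ✓
  (2) E=F ⇒ W: vacuous ✓
  (3) {H, Q}: 1 true — at least one ✓
  (4) {W, Q, H}: 1 true — at most one ✓
  (5) {H, E, W}: 1 true — at least one ✓
  (6) {H, W, E}: 1 true — at most one ✓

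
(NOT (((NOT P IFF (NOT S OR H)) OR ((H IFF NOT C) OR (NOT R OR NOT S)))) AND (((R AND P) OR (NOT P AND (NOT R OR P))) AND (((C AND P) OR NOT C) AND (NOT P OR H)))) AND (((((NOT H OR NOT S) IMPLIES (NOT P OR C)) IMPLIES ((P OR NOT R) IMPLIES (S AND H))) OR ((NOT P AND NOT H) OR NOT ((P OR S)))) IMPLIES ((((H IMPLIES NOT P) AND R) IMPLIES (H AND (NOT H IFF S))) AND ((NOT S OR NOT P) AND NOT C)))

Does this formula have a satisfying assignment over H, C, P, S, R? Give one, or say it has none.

UNSATISFIABLE

Case S = True: the formula simplifies to (NOT (((NOT P IFF H) OR ((H IFF NOT C) OR NOT R))) AND (((R AND P) OR (NOT P AND (NOT R OR P))) AND (((C AND P) OR NOT C) AND (NOT P OR H)))) AND ((((NOT H IMPLIES (NOT P OR C)) IMPLIES ((P OR NOT R) IMPLIES H)) OR (NOT P AND NOT H)) IMPLIES ((((H IMPLIES NOT P) AND R) IMPLIES (H AND NOT H)) AND (NOT P AND NOT C))).
  P = True: simplifies to (NOT ((NOT H OR ((H IFF NOT C) OR NOT R))) AND (R AND ((C OR NOT C) AND H))) AND NOT (((NOT H IMPLIES C) IMPLIES H)).
    H = True: the conjunct NOT (((NOT H IMPLIES C) IMPLIES H)) becomes NOT ((True IMPLIES True)) = False.
    H = False: the conjunct NOT ((NOT H OR ((H IFF NOT C) OR NOT R))) becomes NOT ((True OR (C OR NOT R))) = False.
  P = False: simplifies to (NOT ((H OR ((H IFF NOT C) OR NOT R))) AND (NOT R AND NOT C)) AND (((NOT R IMPLIES H) OR NOT H) IMPLIES ((R IMPLIES (H AND NOT H)) AND NOT C)).
    R = True: the conjunct NOT R is False.
    R = False: the conjunct NOT ((H OR ((H IFF NOT C) OR NOT R))) becomes NOT ((H OR True)) = False.
Case S = False: the conjunct NOT (((NOT P IFF (NOT S OR H)) OR ((H IFF NOT C) OR (NOT R OR NOT S)))) becomes NOT ((NOT P OR True)) = False.
Both cases fail — unsatisfiable.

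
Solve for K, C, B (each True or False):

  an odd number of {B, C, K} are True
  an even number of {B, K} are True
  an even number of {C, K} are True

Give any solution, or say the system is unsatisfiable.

K = True, C = True, B = True

{B, C, K}: 3 true → odd ✓
{B, K}: 2 true → even ✓
{C, K}: 2 true → even ✓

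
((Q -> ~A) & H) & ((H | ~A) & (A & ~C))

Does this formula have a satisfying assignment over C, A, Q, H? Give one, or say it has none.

C: False, A: True, Q: False, H: True

  (Q -> ~A) & H = True
    Q -> ~A = True
      ~A = False
  (H | ~A) & (A & ~C) = True
    H | ~A = True
      ~A = False
    A & ~C = True
      ~C = True
Both conjuncts True, so the formula holds.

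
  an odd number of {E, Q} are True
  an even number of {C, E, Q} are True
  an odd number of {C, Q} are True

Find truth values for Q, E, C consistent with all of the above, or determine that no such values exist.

Q=F, E=T, C=T

{E, Q}: 1 true → odd ✓
{C, E, Q}: 2 true → even ✓
{C, Q}: 1 true → odd ✓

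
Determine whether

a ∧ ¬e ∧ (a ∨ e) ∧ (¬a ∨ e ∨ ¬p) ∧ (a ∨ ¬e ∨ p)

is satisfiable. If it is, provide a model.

e: False, p: False, a: True

Unit clause (a) forces a = True.
Unit clause (¬e) forces e = False.
In (¬a ∨ e ∨ ¬p) only ¬p is left, so p = False.
Check each clause:
  (a): a holds.
  (¬e): ¬e holds.
  (a ∨ e): a holds.
  (¬a ∨ e ∨ ¬p): ¬p holds.
  (a ∨ ¬e ∨ p): a holds.
All clauses satisfied.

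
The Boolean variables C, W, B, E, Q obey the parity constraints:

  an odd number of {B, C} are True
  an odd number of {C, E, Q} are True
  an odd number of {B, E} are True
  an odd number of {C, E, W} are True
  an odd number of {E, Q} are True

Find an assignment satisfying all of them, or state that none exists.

C = False, W = True, B = True, E = False, Q = True

{B, C}: 1 true → odd ✓
{C, E, Q}: 1 true → odd ✓
{B, E}: 1 true → odd ✓
{C, E, W}: 1 true → odd ✓
{E, Q}: 1 true → odd ✓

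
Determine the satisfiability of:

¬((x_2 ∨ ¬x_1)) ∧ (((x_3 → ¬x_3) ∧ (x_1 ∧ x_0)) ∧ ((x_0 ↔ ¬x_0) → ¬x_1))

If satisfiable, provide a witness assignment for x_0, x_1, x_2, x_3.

x_0 = True, x_1 = True, x_2 = False, x_3 = False

  ¬((x_2 ∨ ¬x_1)) = True
    x_2 ∨ ¬x_1 = False
      ¬x_1 = False
  ((x_3 → ¬x_3) ∧ (x_1 ∧ x_0)) ∧ ((x_0 ↔ ¬x_0) → ¬x_1) = True
    (x_3 → ¬x_3) ∧ (x_1 ∧ x_0) = True
      x_3 → ¬x_3 = True
        ¬x_3 = True
      x_1 ∧ x_0 = True
    (x_0 ↔ ¬x_0) → ¬x_1 = True
      x_0 ↔ ¬x_0 = False
        ¬x_0 = False
      ¬x_1 = False
Both conjuncts True, so the formula holds.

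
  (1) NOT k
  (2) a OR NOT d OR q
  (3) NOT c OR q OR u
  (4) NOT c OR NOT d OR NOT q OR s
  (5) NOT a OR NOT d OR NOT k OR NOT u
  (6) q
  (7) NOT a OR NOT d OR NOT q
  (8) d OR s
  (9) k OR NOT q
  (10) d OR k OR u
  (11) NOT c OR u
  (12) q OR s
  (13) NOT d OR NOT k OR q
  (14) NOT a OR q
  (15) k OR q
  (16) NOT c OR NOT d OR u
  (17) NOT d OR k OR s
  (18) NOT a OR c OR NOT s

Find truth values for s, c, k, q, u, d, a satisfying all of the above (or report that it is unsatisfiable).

Case k = True:
  Clause (NOT k) is falsified — contradiction.
Case k = False:
  (q) forces q = True.
  Clause (k OR NOT q) is falsified — contradiction.
Both cases fail, so the formula is unsatisfiable.

Unsatisfiable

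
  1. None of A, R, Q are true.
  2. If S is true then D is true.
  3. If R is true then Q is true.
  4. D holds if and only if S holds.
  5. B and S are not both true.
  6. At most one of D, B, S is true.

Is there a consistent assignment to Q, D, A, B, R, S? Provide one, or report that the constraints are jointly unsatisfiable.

Q: False, D: False, A: False, B: True, R: False, S: False

  (1) {A, R, Q}: 0 true — none ✓
  (2) S=F ⇒ D: vacuous ✓
  (3) R=F ⇒ Q: vacuous ✓
  (4) D=F, S=F — same ✓
  (5) B=T, S=F — not both ✓
  (6) {D, B, S}: 1 true — at most one ✓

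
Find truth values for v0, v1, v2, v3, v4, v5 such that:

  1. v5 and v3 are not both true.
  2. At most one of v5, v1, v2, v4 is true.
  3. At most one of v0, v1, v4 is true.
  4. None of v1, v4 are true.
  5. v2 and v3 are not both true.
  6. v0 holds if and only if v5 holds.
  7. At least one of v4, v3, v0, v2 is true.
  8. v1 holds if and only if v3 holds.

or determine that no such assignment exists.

v0: False, v1: False, v2: True, v3: False, v4: False, v5: False

  (1) v5=F, v3=F — not both ✓
  (2) {v5, v1, v2, v4}: 1 true — at most one ✓
  (3) {v0, v1, v4}: 0 true — at most one ✓
  (4) {v1, v4}: 0 true — none ✓
  (5) v2=T, v3=F — not both ✓
  (6) v0=F, v5=F — same ✓
  (7) {v4, v3, v0, v2}: 1 true — at least one ✓
  (8) v1=F, v3=F — same ✓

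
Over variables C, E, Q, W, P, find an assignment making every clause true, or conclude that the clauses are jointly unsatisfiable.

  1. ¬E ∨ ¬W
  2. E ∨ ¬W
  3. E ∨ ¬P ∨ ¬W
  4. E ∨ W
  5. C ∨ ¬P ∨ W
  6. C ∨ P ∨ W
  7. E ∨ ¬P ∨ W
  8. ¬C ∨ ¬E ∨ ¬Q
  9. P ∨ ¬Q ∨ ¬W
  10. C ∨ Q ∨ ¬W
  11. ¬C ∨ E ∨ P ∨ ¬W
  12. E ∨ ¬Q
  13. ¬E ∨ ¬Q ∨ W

Set C = True.
Set E = True.
  then (¬E ∨ ¬W) forces W = False.
  then (¬C ∨ ¬E ∨ ¬Q) forces Q = False.
Set P = False.
All clauses satisfied.

C = True, E = True, Q = False, W = False, P = False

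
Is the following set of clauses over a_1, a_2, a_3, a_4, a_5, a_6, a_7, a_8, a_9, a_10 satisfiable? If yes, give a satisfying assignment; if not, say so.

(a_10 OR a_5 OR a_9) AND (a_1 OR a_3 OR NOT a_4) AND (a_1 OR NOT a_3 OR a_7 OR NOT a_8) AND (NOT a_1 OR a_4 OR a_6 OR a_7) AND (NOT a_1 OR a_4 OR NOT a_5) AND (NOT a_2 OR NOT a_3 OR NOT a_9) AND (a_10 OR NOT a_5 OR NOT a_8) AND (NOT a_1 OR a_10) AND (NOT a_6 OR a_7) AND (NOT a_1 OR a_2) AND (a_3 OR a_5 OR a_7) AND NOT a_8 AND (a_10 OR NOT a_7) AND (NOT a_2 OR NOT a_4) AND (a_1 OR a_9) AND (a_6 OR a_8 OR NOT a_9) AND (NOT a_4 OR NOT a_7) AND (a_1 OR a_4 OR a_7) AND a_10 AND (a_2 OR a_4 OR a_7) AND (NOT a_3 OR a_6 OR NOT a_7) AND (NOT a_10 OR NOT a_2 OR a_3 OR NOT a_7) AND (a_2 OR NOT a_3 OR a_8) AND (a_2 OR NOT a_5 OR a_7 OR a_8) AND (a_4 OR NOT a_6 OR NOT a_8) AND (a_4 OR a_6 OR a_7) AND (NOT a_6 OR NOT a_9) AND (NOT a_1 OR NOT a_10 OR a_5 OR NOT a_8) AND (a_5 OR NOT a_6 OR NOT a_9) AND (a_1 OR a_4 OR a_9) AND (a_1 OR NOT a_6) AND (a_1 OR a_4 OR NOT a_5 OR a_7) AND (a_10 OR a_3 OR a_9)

a_1=T, a_2=T, a_3=T, a_4=F, a_5=F, a_6=T, a_7=T, a_8=F, a_9=F, a_10=T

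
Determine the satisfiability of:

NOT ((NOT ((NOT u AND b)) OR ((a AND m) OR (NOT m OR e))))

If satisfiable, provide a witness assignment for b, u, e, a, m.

b = True, u = False, e = False, a = False, m = True

  NOT ((NOT ((NOT u AND b)) OR ((a AND m) OR (NOT m OR e)))) = True
    NOT ((NOT u AND b)) OR ((a AND m) OR (NOT m OR e)) = False
      NOT ((NOT u AND b)) = False
        NOT u AND b = True
          NOT u = True
      (a AND m) OR (NOT m OR e) = False
        a AND m = False
        NOT m OR e = False
          NOT m = False
The formula evaluates to True.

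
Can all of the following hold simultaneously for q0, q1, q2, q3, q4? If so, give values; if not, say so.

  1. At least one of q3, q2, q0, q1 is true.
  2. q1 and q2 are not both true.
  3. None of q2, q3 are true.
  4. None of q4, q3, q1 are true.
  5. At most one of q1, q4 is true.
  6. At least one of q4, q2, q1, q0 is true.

q0 = True, q1 = False, q2 = False, q3 = False, q4 = False

  (1) {q3, q2, q0, q1}: 1 true — at least one ✓
  (2) q1=F, q2=F — not both ✓
  (3) {q2, q3}: 0 true — none ✓
  (4) {q4, q3, q1}: 0 true — none ✓
  (5) {q1, q4}: 0 true — at most one ✓
  (6) {q4, q2, q1, q0}: 1 true — at least one ✓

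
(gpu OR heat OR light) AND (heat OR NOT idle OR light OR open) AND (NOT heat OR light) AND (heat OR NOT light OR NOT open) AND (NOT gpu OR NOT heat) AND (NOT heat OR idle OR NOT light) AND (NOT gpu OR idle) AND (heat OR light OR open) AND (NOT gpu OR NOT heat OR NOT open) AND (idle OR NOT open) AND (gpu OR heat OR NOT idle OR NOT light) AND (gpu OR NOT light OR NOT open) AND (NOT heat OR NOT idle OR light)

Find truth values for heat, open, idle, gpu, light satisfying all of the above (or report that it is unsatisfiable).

Set heat = False.
Set open = False.
  then (heat OR light OR open) forces light = True.
Set idle = True.
  then (gpu OR heat OR NOT idle OR NOT light) forces gpu = True.
All clauses satisfied.

heat = False, open = False, idle = True, gpu = True, light = True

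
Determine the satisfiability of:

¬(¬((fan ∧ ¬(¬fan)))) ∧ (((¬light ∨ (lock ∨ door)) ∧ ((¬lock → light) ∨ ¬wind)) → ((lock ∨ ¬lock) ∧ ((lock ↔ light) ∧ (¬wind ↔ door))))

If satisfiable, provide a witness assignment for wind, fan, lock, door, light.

wind=F, fan=T, lock=F, door=T, light=F

  ¬(¬((fan ∧ ¬(¬fan)))) = True
    ¬((fan ∧ ¬(¬fan))) = False
      fan ∧ ¬(¬fan) = True
        ¬(¬fan) = True
          ¬fan = False
  ((¬light ∨ (lock ∨ door)) ∧ ((¬lock → light) ∨ ¬wind)) → ((lock ∨ ¬lock) ∧ ((lock ↔ light) ∧ (¬wind ↔ door))) = True
    (¬light ∨ (lock ∨ door)) ∧ ((¬lock → light) ∨ ¬wind) = True
      ¬light ∨ (lock ∨ door) = True
        ¬light = True
        lock ∨ door = True
      (¬lock → light) ∨ ¬wind = True
        ¬lock → light = False
          ¬lock = True
        ¬wind = True
    (lock ∨ ¬lock) ∧ ((lock ↔ light) ∧ (¬wind ↔ door)) = True
      lock ∨ ¬lock = True
        ¬lock = True
      (lock ↔ light) ∧ (¬wind ↔ door) = True
        lock ↔ light = True
        ¬wind ↔ door = True
          ¬wind = True
Both conjuncts True, so the formula holds.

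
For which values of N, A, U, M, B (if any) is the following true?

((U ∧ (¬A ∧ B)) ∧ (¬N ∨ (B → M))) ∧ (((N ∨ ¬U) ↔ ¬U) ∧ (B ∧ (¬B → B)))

N = False, A = False, U = True, M = True, B = True

  (U ∧ (¬A ∧ B)) ∧ (¬N ∨ (B → M)) = True
    U ∧ (¬A ∧ B) = True
      ¬A ∧ B = True
        ¬A = True
    ¬N ∨ (B → M) = True
      ¬N = True
      B → M = True
  ((N ∨ ¬U) ↔ ¬U) ∧ (B ∧ (¬B → B)) = True
    (N ∨ ¬U) ↔ ¬U = True
      N ∨ ¬U = False
        ¬U = False
      ¬U = False
    B ∧ (¬B → B) = True
      ¬B → B = True
        ¬B = False
Both conjuncts True, so the formula holds.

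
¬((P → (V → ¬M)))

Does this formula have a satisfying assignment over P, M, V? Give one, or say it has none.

P: True, M: True, V: True

  ¬((P → (V → ¬M))) = True
    P → (V → ¬M) = False
      V → ¬M = False
        ¬M = False
The formula evaluates to True.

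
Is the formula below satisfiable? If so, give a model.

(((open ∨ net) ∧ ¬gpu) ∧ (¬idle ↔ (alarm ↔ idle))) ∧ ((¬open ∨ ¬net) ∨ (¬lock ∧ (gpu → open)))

lock: True; alarm: False; gpu: False; open: False; net: True; idle: False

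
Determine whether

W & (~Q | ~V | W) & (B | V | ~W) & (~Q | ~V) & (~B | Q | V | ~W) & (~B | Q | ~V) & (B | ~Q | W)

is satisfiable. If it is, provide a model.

Unit clause (W) forces W = True.
Set V = False.
  then (B | V | ~W) forces B = True.
  then (~B | Q | V | ~W) forces Q = True.
All clauses satisfied.

V: False; Q: True; W: True; B: True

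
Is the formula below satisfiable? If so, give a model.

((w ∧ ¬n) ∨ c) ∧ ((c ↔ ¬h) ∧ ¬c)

w = True, n = False, h = True, c = False

  (w ∧ ¬n) ∨ c = True
    w ∧ ¬n = True
      ¬n = True
  (c ↔ ¬h) ∧ ¬c = True
    c ↔ ¬h = True
      ¬h = False
    ¬c = True
Both conjuncts True, so the formula holds.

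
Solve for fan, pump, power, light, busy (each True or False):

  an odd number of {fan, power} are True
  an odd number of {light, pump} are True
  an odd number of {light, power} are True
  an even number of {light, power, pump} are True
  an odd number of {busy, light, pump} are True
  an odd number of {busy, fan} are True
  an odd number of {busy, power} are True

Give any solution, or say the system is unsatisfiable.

Unsatisfiable

Adding constraints 1, 4, 5, 6 mod 2: every variable appears an even number of times on the left, so the left side is 0.
But the right sides sum to 1 (mod 2). 0 ≠ 1 — the system is inconsistent.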